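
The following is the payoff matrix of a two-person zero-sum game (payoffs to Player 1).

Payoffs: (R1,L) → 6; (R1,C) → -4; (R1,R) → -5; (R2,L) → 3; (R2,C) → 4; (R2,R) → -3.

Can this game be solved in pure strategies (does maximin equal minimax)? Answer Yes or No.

Yes

Row minima: R1 → -5, R2 → -3; maximin = -3.
Column maxima: L → 6, C → 4, R → -3; minimax = -3.
maximin = minimax = -3, so a saddle point exists.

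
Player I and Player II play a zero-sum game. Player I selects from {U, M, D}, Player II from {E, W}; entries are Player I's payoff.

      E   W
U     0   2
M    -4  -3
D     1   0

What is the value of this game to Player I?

Row minima: U → 0, M → -4, D → 0; maximin = 0.
Column maxima: E → 1, W → 2; minimax = 1.
0 ≠ 1, so there is no saddle point; optimal play is mixed.
M is strictly dominated by U, so Player I never plays it.
On the remaining 2×2 (U, D vs E, W):
Let Player I play U with probability p. Expected payoff against E: 0p + 1(1−p) = −p + 1; against W: 2p + 0(1−p) = 2p.
Setting these equal: −p + 1 = 2p ⇒ −3p = -1 ⇒ p = 1/3, and the value is (-1)·(1/3) + 1 = 2/3.
For Player II: with q = P(E), equating U's and D's payoffs gives −2q + 2 = q ⇒ q = 2/3.

2/3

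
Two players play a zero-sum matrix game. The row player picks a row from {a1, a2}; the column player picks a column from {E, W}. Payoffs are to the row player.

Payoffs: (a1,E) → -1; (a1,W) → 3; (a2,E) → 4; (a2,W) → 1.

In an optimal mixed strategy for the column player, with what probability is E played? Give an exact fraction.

Row minima: a1 → -1, a2 → 1; maximin = 1.
Column maxima: E → 4, W → 3; minimax = 3.
1 ≠ 3, so there is no saddle point; optimal play is mixed.
Let the row player play a1 with probability p. Expected payoff against E: (-1)p + 4(1−p) = −5p + 4; against W: 3p + 1(1−p) = 2p + 1.
Setting these equal: −5p + 4 = 2p + 1 ⇒ −7p = -3 ⇒ p = 3/7, and the value is (-5)·(3/7) + 4 = 13/7.
For the column player: with q = P(E), equating a1's and a2's payoffs gives −4q + 3 = 3q + 1 ⇒ q = 2/7.

2/7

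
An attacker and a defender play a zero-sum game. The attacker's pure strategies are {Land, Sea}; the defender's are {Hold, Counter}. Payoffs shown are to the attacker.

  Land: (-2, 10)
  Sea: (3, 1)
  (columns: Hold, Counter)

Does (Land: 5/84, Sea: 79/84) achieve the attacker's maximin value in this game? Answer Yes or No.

No

Against Hold this mix gives (5/84)·(-2) + (79/84)·3 = 227/84.
Against Counter this mix gives (5/84)·10 + (79/84)·1 = 43/28.
The defender will play Counter, holding the attacker to 43/28. Shifting weight toward the row that does better against Counter would raise this floor (the equalizing mix achieves 16/7 against both Counter and Hold), so the proposed strategy is not optimal.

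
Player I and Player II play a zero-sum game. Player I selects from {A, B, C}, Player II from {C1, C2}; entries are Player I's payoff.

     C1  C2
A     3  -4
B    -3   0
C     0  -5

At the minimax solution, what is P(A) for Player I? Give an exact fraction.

3/10

Row minima: A → -4, B → -3, C → -5; maximin = -3.
Column maxima: C1 → 3, C2 → 0; minimax = 0.
-3 ≠ 0, so there is no saddle point; optimal play is mixed.
C is strictly dominated by A, so Player I never plays it.
On the remaining 2×2 (A, B vs C1, C2):
Let Player I play A with probability p. Expected payoff against C1: 3p + (-3)(1−p) = 6p − 3; against C2: (-4)p + 0(1−p) = −4p.
Setting these equal: 6p − 3 = −4p ⇒ 10p = 3 ⇒ p = 3/10, and the value is (6)·(3/10) − 3 = -6/5.
For Player II: with q = P(C1), equating A's and B's payoffs gives 7q − 4 = −3q ⇒ q = 2/5.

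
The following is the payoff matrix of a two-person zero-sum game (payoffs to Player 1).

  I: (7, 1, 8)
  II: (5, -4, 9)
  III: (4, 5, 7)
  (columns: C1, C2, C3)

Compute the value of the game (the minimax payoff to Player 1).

Row minima: I → 1, II → -4, III → 4; maximin = 4.
Column maxima: C1 → 7, C2 → 5, C3 → 9; minimax = 5.
4 ≠ 5, so there is no saddle point; optimal play is mixed.
C3 is strictly dominated by C1 (it gives Player 1 strictly more in every row), so Player 2 never plays it.
With C3 eliminated, II is strictly dominated by I (I gives Player 1 strictly more in every remaining column), so Player 1 never plays it.
On the remaining 2×2 (I, III vs C1, C2):
Let Player 1 play I with probability p. Expected payoff against C1: 7p + 4(1−p) = 3p + 4; against C2: 1p + 5(1−p) = −4p + 5.
Setting these equal: 3p + 4 = −4p + 5 ⇒ 7p = 1 ⇒ p = 1/7, and the value is (3)·(1/7) + 4 = 31/7.
For Player 2: with q = P(C1), equating I's and III's payoffs gives 6q + 1 = −q + 5 ⇒ q = 4/7.

31/7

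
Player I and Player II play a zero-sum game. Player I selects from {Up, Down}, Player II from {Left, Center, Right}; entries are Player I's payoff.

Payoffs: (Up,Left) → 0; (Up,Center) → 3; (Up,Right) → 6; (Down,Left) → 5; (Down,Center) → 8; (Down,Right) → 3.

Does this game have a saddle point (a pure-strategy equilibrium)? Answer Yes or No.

No

Row minima: Up → 0, Down → 3; maximin = 3.
Column maxima: Left → 5, Center → 8, Right → 6; minimax = 5.
3 ≠ 5, so no pure-strategy equilibrium exists.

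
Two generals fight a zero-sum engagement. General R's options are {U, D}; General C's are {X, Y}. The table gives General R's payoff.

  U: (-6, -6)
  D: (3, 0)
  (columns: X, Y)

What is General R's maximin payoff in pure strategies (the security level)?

0

Row minima: U → -6, D → 0.
The best of these is 0.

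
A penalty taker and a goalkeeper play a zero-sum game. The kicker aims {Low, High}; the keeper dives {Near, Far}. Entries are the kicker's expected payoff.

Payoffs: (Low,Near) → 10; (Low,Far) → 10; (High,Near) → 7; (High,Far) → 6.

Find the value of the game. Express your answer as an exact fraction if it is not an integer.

Row minima: Low → 10, High → 6; maximin = 10.
Column maxima: Near → 10, Far → 10; minimax = 10.
Since maximin = minimax = 10, there is a saddle point and the value is 10.

10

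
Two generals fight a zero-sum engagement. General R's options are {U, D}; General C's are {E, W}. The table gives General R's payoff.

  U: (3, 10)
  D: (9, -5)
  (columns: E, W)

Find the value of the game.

Row minima: U → 3, D → -5; maximin = 3.
Column maxima: E → 9, W → 10; minimax = 9.
3 ≠ 9, so there is no saddle point; optimal play is mixed.
Let General R play U with probability p. Expected payoff against E: 3p + 9(1−p) = −6p + 9; against W: 10p + (-5)(1−p) = 15p − 5.
Setting these equal: −6p + 9 = 15p − 5 ⇒ −21p = -14 ⇒ p = 2/3, and the value is (-6)·(2/3) + 9 = 5.
For General C: with q = P(E), equating U's and D's payoffs gives −7q + 10 = 14q − 5 ⇒ q = 5/7.

5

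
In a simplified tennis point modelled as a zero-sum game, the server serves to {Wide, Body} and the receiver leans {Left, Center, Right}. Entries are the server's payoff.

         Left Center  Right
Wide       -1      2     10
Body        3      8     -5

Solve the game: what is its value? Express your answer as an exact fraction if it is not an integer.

25/19

Row minima: Wide → -1, Body → -5; maximin = -1.
Column maxima: Left → 3, Center → 8, Right → 10; minimax = 3.
-1 ≠ 3, so there is no saddle point; optimal play is mixed.
Center is strictly dominated by Left (it gives the server strictly more in every row), so the receiver never plays it.
On the remaining 2×2 (Wide, Body vs Left, Right):
Let the server play Wide with probability p. Expected payoff against Left: (-1)p + 3(1−p) = −4p + 3; against Right: 10p + (-5)(1−p) = 15p − 5.
Setting these equal: −4p + 3 = 15p − 5 ⇒ −19p = -8 ⇒ p = 8/19, and the value is (-4)·(8/19) + 3 = 25/19.
For the receiver: with q = P(Left), equating Wide's and Body's payoffs gives −11q + 10 = 8q − 5 ⇒ q = 15/19.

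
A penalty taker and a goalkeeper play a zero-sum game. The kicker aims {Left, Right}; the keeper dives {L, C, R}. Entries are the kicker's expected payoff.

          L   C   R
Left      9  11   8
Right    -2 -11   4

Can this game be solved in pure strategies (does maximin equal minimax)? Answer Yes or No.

Yes

Row minima: Left → 8, Right → -11; maximin = 8.
Column maxima: L → 9, C → 11, R → 8; minimax = 8.
maximin = minimax = 8, so a saddle point exists.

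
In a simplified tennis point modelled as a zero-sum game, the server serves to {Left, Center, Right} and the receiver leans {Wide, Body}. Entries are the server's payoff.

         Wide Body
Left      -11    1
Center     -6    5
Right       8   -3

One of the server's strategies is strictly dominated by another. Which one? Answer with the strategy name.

Center gives a strictly higher payoff than Left against every column: -6 > -11, 5 > 1.
So Left is strictly dominated and the server never plays it.

Left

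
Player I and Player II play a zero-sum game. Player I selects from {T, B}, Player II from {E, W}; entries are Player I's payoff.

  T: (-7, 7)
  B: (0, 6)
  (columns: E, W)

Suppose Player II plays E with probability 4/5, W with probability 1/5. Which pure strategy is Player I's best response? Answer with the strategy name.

Expected payoff of T: (4/5)·(-7) + (1/5)·7 = -21/5.
Expected payoff of B: (4/5)·0 + (1/5)·6 = 6/5.
The largest is 6/5, so Player I's best response is B.

B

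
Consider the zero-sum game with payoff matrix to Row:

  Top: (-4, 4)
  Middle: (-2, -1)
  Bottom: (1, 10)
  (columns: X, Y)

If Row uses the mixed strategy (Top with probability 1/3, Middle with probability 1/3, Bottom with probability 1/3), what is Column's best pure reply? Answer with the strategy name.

X

If Column plays X, Row's expected payoff is (1/3)·(-4) + (1/3)·(-2) + (1/3)·1 = -5/3.
If Column plays Y, Row's expected payoff is (1/3)·4 + (1/3)·(-1) + (1/3)·10 = 13/3.
Column minimizes Row's payoff; the smallest is -5/3, so the best response is X.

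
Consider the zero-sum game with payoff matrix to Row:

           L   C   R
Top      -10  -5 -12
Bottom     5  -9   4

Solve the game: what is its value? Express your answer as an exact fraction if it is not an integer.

-32/5

Row minima: Top → -12, Bottom → -9; maximin = -9.
Column maxima: L → 5, C → -5, R → 4; minimax = -5.
-9 ≠ -5, so there is no saddle point; optimal play is mixed.
L is strictly dominated by R (it gives Row strictly more in every row), so Column never plays it.
On the remaining 2×2 (Top, Bottom vs C, R):
Let Row play Top with probability p. Expected payoff against C: (-5)p + (-9)(1−p) = 4p − 9; against R: (-12)p + 4(1−p) = −16p + 4.
Setting these equal: 4p − 9 = −16p + 4 ⇒ 20p = 13 ⇒ p = 13/20, and the value is (4)·(13/20) − 9 = -32/5.
For Column: with q = P(C), equating Top's and Bottom's payoffs gives 7q − 12 = −13q + 4 ⇒ q = 4/5.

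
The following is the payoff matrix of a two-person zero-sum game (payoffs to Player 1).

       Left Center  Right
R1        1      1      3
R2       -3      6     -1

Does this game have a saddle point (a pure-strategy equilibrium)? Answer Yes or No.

Row minima: R1 → 1, R2 → -3; maximin = 1.
Column maxima: Left → 1, Center → 6, Right → 3; minimax = 1.
maximin = minimax = 1, so a saddle point exists.

Yes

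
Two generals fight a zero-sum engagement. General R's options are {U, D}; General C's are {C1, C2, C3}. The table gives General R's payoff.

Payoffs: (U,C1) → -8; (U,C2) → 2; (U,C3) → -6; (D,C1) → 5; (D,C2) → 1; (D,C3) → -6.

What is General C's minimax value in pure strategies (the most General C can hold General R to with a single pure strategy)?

Column maxima: C1 → 5, C2 → 2, C3 → -6.
The smallest of these is -6.

-6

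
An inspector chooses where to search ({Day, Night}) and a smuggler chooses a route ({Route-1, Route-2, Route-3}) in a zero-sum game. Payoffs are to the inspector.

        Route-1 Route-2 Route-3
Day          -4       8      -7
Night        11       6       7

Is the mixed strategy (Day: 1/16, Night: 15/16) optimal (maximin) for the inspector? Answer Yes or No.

Against Route-1 this mix gives (1/16)·(-4) + (15/16)·11 = 161/16.
Against Route-2 this mix gives (1/16)·8 + (15/16)·6 = 49/8.
Against Route-3 this mix gives (1/16)·(-7) + (15/16)·7 = 49/8.
All of the smuggler's active replies (Route-2, Route-3) yield 49/8, and no column does worse for the inspector. The mix makes the smuggler indifferent and guarantees 49/8, so it is optimal.

Yes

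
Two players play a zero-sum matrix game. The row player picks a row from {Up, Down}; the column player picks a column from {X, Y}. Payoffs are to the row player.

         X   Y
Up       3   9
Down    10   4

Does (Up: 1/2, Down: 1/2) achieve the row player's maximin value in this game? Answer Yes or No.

Yes

Against X this mix gives (1/2)·3 + (1/2)·10 = 13/2.
Against Y this mix gives (1/2)·9 + (1/2)·4 = 13/2.
All of the column player's active replies (X, Y) yield 13/2, and no column does worse for the row player. The mix makes the column player indifferent and guarantees 13/2, so it is optimal.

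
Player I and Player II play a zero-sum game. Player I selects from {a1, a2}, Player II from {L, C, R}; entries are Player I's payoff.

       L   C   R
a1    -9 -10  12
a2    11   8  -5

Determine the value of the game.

Row minima: a1 → -10, a2 → -5; maximin = -5.
Column maxima: L → 11, C → 8, R → 12; minimax = 8.
-5 ≠ 8, so there is no saddle point; optimal play is mixed.
L is strictly dominated by C (it gives Player I strictly more in every row), so Player II never plays it.
On the remaining 2×2 (a1, a2 vs C, R):
Let Player I play a1 with probability p. Expected payoff against C: (-10)p + 8(1−p) = −18p + 8; against R: 12p + (-5)(1−p) = 17p − 5.
Setting these equal: −18p + 8 = 17p − 5 ⇒ −35p = -13 ⇒ p = 13/35, and the value is (-18)·(13/35) + 8 = 46/35.
For Player II: with q = P(C), equating a1's and a2's payoffs gives −22q + 12 = 13q − 5 ⇒ q = 17/35.

46/35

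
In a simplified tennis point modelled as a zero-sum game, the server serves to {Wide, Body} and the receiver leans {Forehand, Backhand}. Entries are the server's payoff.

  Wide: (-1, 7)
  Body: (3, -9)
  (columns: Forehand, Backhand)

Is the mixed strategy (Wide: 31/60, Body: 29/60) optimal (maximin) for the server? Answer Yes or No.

Against Forehand this mix gives (31/60)·(-1) + (29/60)·3 = 14/15.
Against Backhand this mix gives (31/60)·7 + (29/60)·(-9) = -11/15.
The receiver will play Backhand, holding the server to -11/15. Shifting weight toward the row that does better against Backhand would raise this floor (the equalizing mix achieves 3/5 against both Backhand and Forehand), so the proposed strategy is not optimal.

No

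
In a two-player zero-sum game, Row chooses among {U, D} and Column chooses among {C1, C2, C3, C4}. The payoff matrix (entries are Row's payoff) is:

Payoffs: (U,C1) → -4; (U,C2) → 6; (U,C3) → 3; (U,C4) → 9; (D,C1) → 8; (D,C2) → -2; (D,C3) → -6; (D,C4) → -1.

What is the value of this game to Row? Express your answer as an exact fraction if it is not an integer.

Row minima: U → -4, D → -6; maximin = -4.
Column maxima: C1 → 8, C2 → 6, C3 → 3, C4 → 9; minimax = 3.
-4 ≠ 3, so there is no saddle point; optimal play is mixed.
C2 is strictly dominated by C3 (it gives Row strictly more in every row), so Column never plays it.
C4 is strictly dominated by C3 (it gives Row strictly more in every row), so Column never plays it.
On the remaining 2×2 (U, D vs C1, C3):
Let Row play U with probability p. Expected payoff against C1: (-4)p + 8(1−p) = −12p + 8; against C3: 3p + (-6)(1−p) = 9p − 6.
Setting these equal: −12p + 8 = 9p − 6 ⇒ −21p = -14 ⇒ p = 2/3, and the value is (-12)·(2/3) + 8 = 0.
For Column: with q = P(C1), equating U's and D's payoffs gives −7q + 3 = 14q − 6 ⇒ q = 3/7.

0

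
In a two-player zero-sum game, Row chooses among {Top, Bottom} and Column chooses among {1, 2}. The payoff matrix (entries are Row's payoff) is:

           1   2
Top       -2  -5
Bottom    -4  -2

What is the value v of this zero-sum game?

-16/5

Row minima: Top → -5, Bottom → -4; maximin = -4.
Column maxima: 1 → -2, 2 → -2; minimax = -2.
-4 ≠ -2, so there is no saddle point; optimal play is mixed.
Let Row play Top with probability p. Expected payoff against 1: (-2)p + (-4)(1−p) = 2p − 4; against 2: (-5)p + (-2)(1−p) = −3p − 2.
Setting these equal: 2p − 4 = −3p − 2 ⇒ 5p = 2 ⇒ p = 2/5, and the value is (2)·(2/5) − 4 = -16/5.
For Column: with q = P(1), equating Top's and Bottom's payoffs gives 3q − 5 = −2q − 2 ⇒ q = 3/5.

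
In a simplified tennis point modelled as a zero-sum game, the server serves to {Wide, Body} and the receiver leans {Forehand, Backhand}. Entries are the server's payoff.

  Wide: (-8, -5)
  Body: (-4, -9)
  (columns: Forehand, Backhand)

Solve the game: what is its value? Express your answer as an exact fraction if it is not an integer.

Row minima: Wide → -8, Body → -9; maximin = -8.
Column maxima: Forehand → -4, Backhand → -5; minimax = -5.
-8 ≠ -5, so there is no saddle point; optimal play is mixed.
Let the server play Wide with probability p. Expected payoff against Forehand: (-8)p + (-4)(1−p) = −4p − 4; against Backhand: (-5)p + (-9)(1−p) = 4p − 9.
Setting these equal: −4p − 4 = 4p − 9 ⇒ −8p = -5 ⇒ p = 5/8, and the value is (-4)·(5/8) − 4 = -13/2.
For the receiver: with q = P(Forehand), equating Wide's and Body's payoffs gives −3q − 5 = 5q − 9 ⇒ q = 1/2.

-13/2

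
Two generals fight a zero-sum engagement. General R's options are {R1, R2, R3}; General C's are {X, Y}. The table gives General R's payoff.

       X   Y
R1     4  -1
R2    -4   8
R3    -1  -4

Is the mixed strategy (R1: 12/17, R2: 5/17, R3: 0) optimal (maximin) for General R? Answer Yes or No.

Against X this mix gives (12/17)·4 + (5/17)·(-4) = 28/17.
Against Y this mix gives (12/17)·(-1) + (5/17)·8 = 28/17.
All of General C's active replies (X, Y) yield 28/17, and no column does worse for General R. The mix makes General C indifferent and guarantees 28/17, so it is optimal.

Yes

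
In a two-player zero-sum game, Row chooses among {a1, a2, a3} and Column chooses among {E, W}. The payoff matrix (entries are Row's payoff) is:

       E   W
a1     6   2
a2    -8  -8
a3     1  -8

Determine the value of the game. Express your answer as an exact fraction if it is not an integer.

Row minima: a1 → 2, a2 → -8, a3 → -8; maximin = 2.
Column maxima: E → 6, W → 2; minimax = 2.
Since maximin = minimax = 2, there is a saddle point and the value is 2.

2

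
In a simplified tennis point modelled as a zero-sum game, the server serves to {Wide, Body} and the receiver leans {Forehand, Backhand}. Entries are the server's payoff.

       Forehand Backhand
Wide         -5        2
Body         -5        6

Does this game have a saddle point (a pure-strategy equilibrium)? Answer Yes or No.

Yes

Row minima: Wide → -5, Body → -5; maximin = -5.
Column maxima: Forehand → -5, Backhand → 6; minimax = -5.
maximin = minimax = -5, so a saddle point exists.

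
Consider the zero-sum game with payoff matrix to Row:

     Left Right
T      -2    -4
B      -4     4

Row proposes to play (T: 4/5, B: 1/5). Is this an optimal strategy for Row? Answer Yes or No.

Yes

Against Left this mix gives (4/5)·(-2) + (1/5)·(-4) = -12/5.
Against Right this mix gives (4/5)·(-4) + (1/5)·4 = -12/5.
All of Column's active replies (Left, Right) yield -12/5, and no column does worse for Row. The mix makes Column indifferent and guarantees -12/5, so it is optimal.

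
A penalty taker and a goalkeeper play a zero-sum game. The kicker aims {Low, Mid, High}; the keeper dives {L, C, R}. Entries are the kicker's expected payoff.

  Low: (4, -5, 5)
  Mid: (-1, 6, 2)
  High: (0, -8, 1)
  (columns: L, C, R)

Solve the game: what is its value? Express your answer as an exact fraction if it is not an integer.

19/16

Row minima: Low → -5, Mid → -1, High → -8; maximin = -1.
Column maxima: L → 4, C → 6, R → 5; minimax = 4.
-1 ≠ 4, so there is no saddle point; optimal play is mixed.
High is strictly dominated by Low, so the kicker never plays it.
R is strictly dominated by L (it gives the kicker strictly more in every row), so the keeper never plays it.
On the remaining 2×2 (Low, Mid vs L, C):
Let the kicker play Low with probability p. Expected payoff against L: 4p + (-1)(1−p) = 5p − 1; against C: (-5)p + 6(1−p) = −11p + 6.
Setting these equal: 5p − 1 = −11p + 6 ⇒ 16p = 7 ⇒ p = 7/16, and the value is (5)·(7/16) − 1 = 19/16.
For the keeper: with q = P(L), equating Low's and Mid's payoffs gives 9q − 5 = −7q + 6 ⇒ q = 11/16.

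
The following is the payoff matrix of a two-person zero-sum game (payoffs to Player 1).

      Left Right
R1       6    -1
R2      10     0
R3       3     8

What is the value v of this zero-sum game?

Row minima: R1 → -1, R2 → 0, R3 → 3; maximin = 3.
Column maxima: Left → 10, Right → 8; minimax = 8.
3 ≠ 8, so there is no saddle point; optimal play is mixed.
R1 is strictly dominated by R2, so Player 1 never plays it.
On the remaining 2×2 (R2, R3 vs Left, Right):
Let Player 1 play R2 with probability p. Expected payoff against Left: 10p + 3(1−p) = 7p + 3; against Right: 0p + 8(1−p) = −8p + 8.
Setting these equal: 7p + 3 = −8p + 8 ⇒ 15p = 5 ⇒ p = 1/3, and the value is (7)·(1/3) + 3 = 16/3.
For Player 2: with q = P(Left), equating R2's and R3's payoffs gives 10q = −5q + 8 ⇒ q = 8/15.

16/3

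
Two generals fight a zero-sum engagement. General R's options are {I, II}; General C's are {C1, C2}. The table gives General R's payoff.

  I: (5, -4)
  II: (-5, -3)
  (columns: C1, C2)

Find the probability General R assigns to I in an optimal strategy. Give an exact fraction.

2/11

Row minima: I → -4, II → -5; maximin = -4.
Column maxima: C1 → 5, C2 → -3; minimax = -3.
-4 ≠ -3, so there is no saddle point; optimal play is mixed.
Let General R play I with probability p. Expected payoff against C1: 5p + (-5)(1−p) = 10p − 5; against C2: (-4)p + (-3)(1−p) = −p − 3.
Setting these equal: 10p − 5 = −p − 3 ⇒ 11p = 2 ⇒ p = 2/11, and the value is (10)·(2/11) − 5 = -35/11.
For General C: with q = P(C1), equating I's and II's payoffs gives 9q − 4 = −2q − 3 ⇒ q = 1/11.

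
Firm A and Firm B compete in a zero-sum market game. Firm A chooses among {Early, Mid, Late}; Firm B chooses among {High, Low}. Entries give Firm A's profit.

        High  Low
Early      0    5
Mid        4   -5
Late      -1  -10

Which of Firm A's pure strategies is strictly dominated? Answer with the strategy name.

Early gives a strictly higher payoff than Late against every column: 0 > -1, 5 > -10.
So Late is strictly dominated and Firm A never plays it.

Late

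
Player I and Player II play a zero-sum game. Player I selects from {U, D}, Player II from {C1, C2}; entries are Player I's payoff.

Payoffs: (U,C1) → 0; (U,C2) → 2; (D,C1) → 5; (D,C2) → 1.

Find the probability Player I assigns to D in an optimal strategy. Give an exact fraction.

Row minima: U → 0, D → 1; maximin = 1.
Column maxima: C1 → 5, C2 → 2; minimax = 2.
1 ≠ 2, so there is no saddle point; optimal play is mixed.
Let Player I play U with probability p. Expected payoff against C1: 0p + 5(1−p) = −5p + 5; against C2: 2p + 1(1−p) = p + 1.
Setting these equal: −5p + 5 = p + 1 ⇒ −6p = -4 ⇒ p = 2/3, and the value is (-5)·(2/3) + 5 = 5/3.
For Player II: with q = P(C1), equating U's and D's payoffs gives −2q + 2 = 4q + 1 ⇒ q = 1/6.

1/3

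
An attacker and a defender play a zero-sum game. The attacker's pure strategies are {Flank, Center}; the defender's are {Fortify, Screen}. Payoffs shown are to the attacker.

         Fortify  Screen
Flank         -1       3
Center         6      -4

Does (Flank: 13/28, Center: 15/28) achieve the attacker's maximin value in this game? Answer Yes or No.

Against Fortify this mix gives (13/28)·(-1) + (15/28)·6 = 11/4.
Against Screen this mix gives (13/28)·3 + (15/28)·(-4) = -3/4.
The defender will play Screen, holding the attacker to -3/4. Shifting weight toward the row that does better against Screen would raise this floor (the equalizing mix achieves 1 against both Screen and Fortify), so the proposed strategy is not optimal.

No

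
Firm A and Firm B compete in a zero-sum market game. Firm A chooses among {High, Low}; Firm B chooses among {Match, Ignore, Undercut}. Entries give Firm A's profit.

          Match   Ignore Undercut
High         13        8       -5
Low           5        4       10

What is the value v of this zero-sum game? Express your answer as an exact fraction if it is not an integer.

Row minima: High → -5, Low → 4; maximin = 4.
Column maxima: Match → 13, Ignore → 8, Undercut → 10; minimax = 8.
4 ≠ 8, so there is no saddle point; optimal play is mixed.
Match is strictly dominated by Ignore (it gives Firm A strictly more in every row), so Firm B never plays it.
On the remaining 2×2 (High, Low vs Ignore, Undercut):
Let Firm A play High with probability p. Expected payoff against Ignore: 8p + 4(1−p) = 4p + 4; against Undercut: (-5)p + 10(1−p) = −15p + 10.
Setting these equal: 4p + 4 = −15p + 10 ⇒ 19p = 6 ⇒ p = 6/19, and the value is (4)·(6/19) + 4 = 100/19.
For Firm B: with q = P(Ignore), equating High's and Low's payoffs gives 13q − 5 = −6q + 10 ⇒ q = 15/19.

100/19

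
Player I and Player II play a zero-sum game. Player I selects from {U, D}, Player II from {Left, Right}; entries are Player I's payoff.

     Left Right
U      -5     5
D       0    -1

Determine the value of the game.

Row minima: U → -5, D → -1; maximin = -1.
Column maxima: Left → 0, Right → 5; minimax = 0.
-1 ≠ 0, so there is no saddle point; optimal play is mixed.
Let Player I play U with probability p. Expected payoff against Left: (-5)p + 0(1−p) = −5p; against Right: 5p + (-1)(1−p) = 6p − 1.
Setting these equal: −5p = 6p − 1 ⇒ −11p = -1 ⇒ p = 1/11, and the value is (-5)·(1/11) = -5/11.
For Player II: with q = P(Left), equating U's and D's payoffs gives −10q + 5 = q − 1 ⇒ q = 6/11.

-5/11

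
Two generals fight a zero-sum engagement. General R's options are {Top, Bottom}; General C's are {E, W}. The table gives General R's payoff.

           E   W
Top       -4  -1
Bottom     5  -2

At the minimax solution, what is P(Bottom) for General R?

3/10

Row minima: Top → -4, Bottom → -2; maximin = -2.
Column maxima: E → 5, W → -1; minimax = -1.
-2 ≠ -1, so there is no saddle point; optimal play is mixed.
Let General R play Top with probability p. Expected payoff against E: (-4)p + 5(1−p) = −9p + 5; against W: (-1)p + (-2)(1−p) = p − 2.
Setting these equal: −9p + 5 = p − 2 ⇒ −10p = -7 ⇒ p = 7/10, and the value is (-9)·(7/10) + 5 = -13/10.
For General C: with q = P(E), equating Top's and Bottom's payoffs gives −3q − 1 = 7q − 2 ⇒ q = 1/10.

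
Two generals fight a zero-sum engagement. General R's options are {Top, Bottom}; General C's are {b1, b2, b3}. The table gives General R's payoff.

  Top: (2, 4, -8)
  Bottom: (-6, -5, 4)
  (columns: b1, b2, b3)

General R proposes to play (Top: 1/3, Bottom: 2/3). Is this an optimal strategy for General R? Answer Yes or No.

No

Against b1 this mix gives (1/3)·2 + (2/3)·(-6) = -10/3.
Against b2 this mix gives (1/3)·4 + (2/3)·(-5) = -2.
Against b3 this mix gives (1/3)·(-8) + (2/3)·4 = 0.
General C will play b1, holding General R to -10/3. Shifting weight toward the row that does better against b1 would raise this floor (the equalizing mix achieves -2 against both b1 and b3), so the proposed strategy is not optimal.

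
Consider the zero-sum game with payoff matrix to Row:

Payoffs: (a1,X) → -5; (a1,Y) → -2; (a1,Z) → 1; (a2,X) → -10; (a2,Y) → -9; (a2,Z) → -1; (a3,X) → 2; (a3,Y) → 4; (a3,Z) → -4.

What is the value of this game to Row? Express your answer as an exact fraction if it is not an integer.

-3/2

Row minima: a1 → -5, a2 → -10, a3 → -4; maximin = -4.
Column maxima: X → 2, Y → 4, Z → 1; minimax = 1.
-4 ≠ 1, so there is no saddle point; optimal play is mixed.
a2 is strictly dominated by a1, so Row never plays it.
Y is strictly dominated by X (it gives Row strictly more in every row), so Column never plays it.
On the remaining 2×2 (a1, a3 vs X, Z):
Let Row play a1 with probability p. Expected payoff against X: (-5)p + 2(1−p) = −7p + 2; against Z: 1p + (-4)(1−p) = 5p − 4.
Setting these equal: −7p + 2 = 5p − 4 ⇒ −12p = -6 ⇒ p = 1/2, and the value is (-7)·(1/2) + 2 = -3/2.
For Column: with q = P(X), equating a1's and a3's payoffs gives −6q + 1 = 6q − 4 ⇒ q = 5/12.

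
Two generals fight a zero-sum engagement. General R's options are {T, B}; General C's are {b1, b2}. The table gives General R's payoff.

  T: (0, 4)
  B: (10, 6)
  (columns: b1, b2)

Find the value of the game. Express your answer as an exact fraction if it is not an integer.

Row minima: T → 0, B → 6; maximin = 6.
Column maxima: b1 → 10, b2 → 6; minimax = 6.
Since maximin = minimax = 6, there is a saddle point and the value is 6.

6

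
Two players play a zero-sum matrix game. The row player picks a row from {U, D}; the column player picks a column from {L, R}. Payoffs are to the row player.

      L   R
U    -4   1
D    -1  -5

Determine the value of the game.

-7/3

Row minima: U → -4, D → -5; maximin = -4.
Column maxima: L → -1, R → 1; minimax = -1.
-4 ≠ -1, so there is no saddle point; optimal play is mixed.
Let the row player play U with probability p. Expected payoff against L: (-4)p + (-1)(1−p) = −3p − 1; against R: 1p + (-5)(1−p) = 6p − 5.
Setting these equal: −3p − 1 = 6p − 5 ⇒ −9p = -4 ⇒ p = 4/9, and the value is (-3)·(4/9) − 1 = -7/3.
For the column player: with q = P(L), equating U's and D's payoffs gives −5q + 1 = 4q − 5 ⇒ q = 2/3.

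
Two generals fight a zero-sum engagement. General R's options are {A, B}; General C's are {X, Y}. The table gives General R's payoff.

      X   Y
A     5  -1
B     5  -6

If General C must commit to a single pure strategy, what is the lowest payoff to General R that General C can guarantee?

Column maxima: X → 5, Y → -1.
The smallest of these is -1.

-1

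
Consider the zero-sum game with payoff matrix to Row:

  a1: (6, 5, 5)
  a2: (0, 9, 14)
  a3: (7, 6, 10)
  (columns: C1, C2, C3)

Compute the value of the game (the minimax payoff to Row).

63/10

Row minima: a1 → 5, a2 → 0, a3 → 6; maximin = 6.
Column maxima: C1 → 7, C2 → 9, C3 → 14; minimax = 7.
6 ≠ 7, so there is no saddle point; optimal play is mixed.
a1 is strictly dominated by a3, so Row never plays it.
With a1 eliminated, C3 is strictly dominated by C1 (it gives Row strictly more in every remaining row), so Column never plays it.
On the remaining 2×2 (a2, a3 vs C1, C2):
Let Row play a2 with probability p. Expected payoff against C1: 0p + 7(1−p) = −7p + 7; against C2: 9p + 6(1−p) = 3p + 6.
Setting these equal: −7p + 7 = 3p + 6 ⇒ −10p = -1 ⇒ p = 1/10, and the value is (-7)·(1/10) + 7 = 63/10.
For Column: with q = P(C1), equating a2's and a3's payoffs gives −9q + 9 = q + 6 ⇒ q = 3/10.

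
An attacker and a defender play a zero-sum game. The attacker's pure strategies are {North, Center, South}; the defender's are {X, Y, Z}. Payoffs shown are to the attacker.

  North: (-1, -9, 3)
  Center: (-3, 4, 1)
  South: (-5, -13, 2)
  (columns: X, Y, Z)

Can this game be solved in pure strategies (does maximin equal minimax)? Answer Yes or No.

Row minima: North → -9, Center → -3, South → -13; maximin = -3.
Column maxima: X → -1, Y → 4, Z → 3; minimax = -1.
-3 ≠ -1, so no pure-strategy equilibrium exists.

No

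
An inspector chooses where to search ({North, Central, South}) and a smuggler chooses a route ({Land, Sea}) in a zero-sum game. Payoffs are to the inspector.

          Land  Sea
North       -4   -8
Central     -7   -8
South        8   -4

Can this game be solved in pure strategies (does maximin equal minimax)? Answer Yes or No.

Row minima: North → -8, Central → -8, South → -4; maximin = -4.
Column maxima: Land → 8, Sea → -4; minimax = -4.
maximin = minimax = -4, so a saddle point exists.

Yes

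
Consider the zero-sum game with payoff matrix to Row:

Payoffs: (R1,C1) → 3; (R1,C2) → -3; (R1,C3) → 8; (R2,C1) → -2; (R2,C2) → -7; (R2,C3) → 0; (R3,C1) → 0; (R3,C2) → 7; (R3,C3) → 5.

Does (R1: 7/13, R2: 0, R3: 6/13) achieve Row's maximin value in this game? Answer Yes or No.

Yes

Against C1 this mix gives (7/13)·3 + (6/13)·0 = 21/13.
Against C2 this mix gives (7/13)·(-3) + (6/13)·7 = 21/13.
Against C3 this mix gives (7/13)·8 + (6/13)·5 = 86/13.
All of Column's active replies (C1, C2) yield 21/13, and no column does worse for Row. The mix makes Column indifferent and guarantees 21/13, so it is optimal.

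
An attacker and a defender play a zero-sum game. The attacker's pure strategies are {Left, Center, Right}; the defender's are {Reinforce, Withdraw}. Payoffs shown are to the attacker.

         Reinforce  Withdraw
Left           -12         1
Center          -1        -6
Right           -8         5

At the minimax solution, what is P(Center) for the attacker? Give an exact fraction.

13/18

Row minima: Left → -12, Center → -6, Right → -8; maximin = -6.
Column maxima: Reinforce → -1, Withdraw → 5; minimax = -1.
-6 ≠ -1, so there is no saddle point; optimal play is mixed.
Left is strictly dominated by Right, so the attacker never plays it.
On the remaining 2×2 (Center, Right vs Reinforce, Withdraw):
Let the attacker play Center with probability p. Expected payoff against Reinforce: (-1)p + (-8)(1−p) = 7p − 8; against Withdraw: (-6)p + 5(1−p) = −11p + 5.
Setting these equal: 7p − 8 = −11p + 5 ⇒ 18p = 13 ⇒ p = 13/18, and the value is (7)·(13/18) − 8 = -53/18.
For the defender: with q = P(Reinforce), equating Center's and Right's payoffs gives 5q − 6 = −13q + 5 ⇒ q = 11/18.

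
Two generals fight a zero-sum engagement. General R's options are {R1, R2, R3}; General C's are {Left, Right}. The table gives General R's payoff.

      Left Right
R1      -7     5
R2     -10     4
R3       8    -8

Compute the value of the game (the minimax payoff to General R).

Row minima: R1 → -7, R2 → -10, R3 → -8; maximin = -7.
Column maxima: Left → 8, Right → 5; minimax = 5.
-7 ≠ 5, so there is no saddle point; optimal play is mixed.
R2 is strictly dominated by R1, so General R never plays it.
On the remaining 2×2 (R1, R3 vs Left, Right):
Let General R play R1 with probability p. Expected payoff against Left: (-7)p + 8(1−p) = −15p + 8; against Right: 5p + (-8)(1−p) = 13p − 8.
Setting these equal: −15p + 8 = 13p − 8 ⇒ −28p = -16 ⇒ p = 4/7, and the value is (-15)·(4/7) + 8 = -4/7.
For General C: with q = P(Left), equating R1's and R3's payoffs gives −12q + 5 = 16q − 8 ⇒ q = 13/28.

-4/7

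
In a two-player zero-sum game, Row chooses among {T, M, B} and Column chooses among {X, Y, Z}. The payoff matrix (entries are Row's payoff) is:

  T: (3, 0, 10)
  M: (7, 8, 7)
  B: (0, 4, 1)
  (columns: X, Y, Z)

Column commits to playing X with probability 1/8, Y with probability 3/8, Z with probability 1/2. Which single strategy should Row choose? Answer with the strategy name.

Expected payoff of T: (1/8)·3 + (3/8)·0 + (1/2)·10 = 43/8.
Expected payoff of M: (1/8)·7 + (3/8)·8 + (1/2)·7 = 59/8.
Expected payoff of B: (1/8)·0 + (3/8)·4 + (1/2)·1 = 2.
The largest is 59/8, so Row's best response is M.

M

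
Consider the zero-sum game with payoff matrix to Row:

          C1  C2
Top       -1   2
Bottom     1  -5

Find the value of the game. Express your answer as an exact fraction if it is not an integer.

-1/3

Row minima: Top → -1, Bottom → -5; maximin = -1.
Column maxima: C1 → 1, C2 → 2; minimax = 1.
-1 ≠ 1, so there is no saddle point; optimal play is mixed.
Let Row play Top with probability p. Expected payoff against C1: (-1)p + 1(1−p) = −2p + 1; against C2: 2p + (-5)(1−p) = 7p − 5.
Setting these equal: −2p + 1 = 7p − 5 ⇒ −9p = -6 ⇒ p = 2/3, and the value is (-2)·(2/3) + 1 = -1/3.
For Column: with q = P(C1), equating Top's and Bottom's payoffs gives −3q + 2 = 6q − 5 ⇒ q = 7/9.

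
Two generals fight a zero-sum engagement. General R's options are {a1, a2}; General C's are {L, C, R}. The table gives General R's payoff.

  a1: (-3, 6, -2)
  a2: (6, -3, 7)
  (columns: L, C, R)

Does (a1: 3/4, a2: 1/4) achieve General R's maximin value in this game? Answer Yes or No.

Against L this mix gives (3/4)·(-3) + (1/4)·6 = -3/4.
Against C this mix gives (3/4)·6 + (1/4)·(-3) = 15/4.
Against R this mix gives (3/4)·(-2) + (1/4)·7 = 1/4.
General C will play L, holding General R to -3/4. Shifting weight toward the row that does better against L would raise this floor (the equalizing mix achieves 3/2 against both L and C), so the proposed strategy is not optimal.

No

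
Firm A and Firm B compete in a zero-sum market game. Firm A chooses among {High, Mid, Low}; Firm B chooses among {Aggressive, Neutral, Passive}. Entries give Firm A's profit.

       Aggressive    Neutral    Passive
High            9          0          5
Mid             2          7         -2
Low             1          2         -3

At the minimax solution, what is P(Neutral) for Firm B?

Row minima: High → 0, Mid → -2, Low → -3; maximin = 0.
Column maxima: Aggressive → 9, Neutral → 7, Passive → 5; minimax = 5.
0 ≠ 5, so there is no saddle point; optimal play is mixed.
Low is strictly dominated by Mid, so Firm A never plays it.
Aggressive is strictly dominated by Passive (it gives Firm A strictly more in every row), so Firm B never plays it.
On the remaining 2×2 (High, Mid vs Neutral, Passive):
Let Firm A play High with probability p. Expected payoff against Neutral: 0p + 7(1−p) = −7p + 7; against Passive: 5p + (-2)(1−p) = 7p − 2.
Setting these equal: −7p + 7 = 7p − 2 ⇒ −14p = -9 ⇒ p = 9/14, and the value is (-7)·(9/14) + 7 = 5/2.
For Firm B: with q = P(Neutral), equating High's and Mid's payoffs gives −5q + 5 = 9q − 2 ⇒ q = 1/2.

1/2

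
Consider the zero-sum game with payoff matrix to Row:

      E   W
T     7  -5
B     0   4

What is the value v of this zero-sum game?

7/4

Row minima: T → -5, B → 0; maximin = 0.
Column maxima: E → 7, W → 4; minimax = 4.
0 ≠ 4, so there is no saddle point; optimal play is mixed.
Let Row play T with probability p. Expected payoff against E: 7p + 0(1−p) = 7p; against W: (-5)p + 4(1−p) = −9p + 4.
Setting these equal: 7p = −9p + 4 ⇒ 16p = 4 ⇒ p = 1/4, and the value is (7)·(1/4) = 7/4.
For Column: with q = P(E), equating T's and B's payoffs gives 12q − 5 = −4q + 4 ⇒ q = 9/16.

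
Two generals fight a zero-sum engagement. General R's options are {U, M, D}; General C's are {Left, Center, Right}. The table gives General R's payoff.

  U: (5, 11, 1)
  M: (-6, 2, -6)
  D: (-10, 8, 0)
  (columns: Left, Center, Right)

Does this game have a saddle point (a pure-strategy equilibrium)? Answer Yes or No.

Row minima: U → 1, M → -6, D → -10; maximin = 1.
Column maxima: Left → 5, Center → 11, Right → 1; minimax = 1.
maximin = minimax = 1, so a saddle point exists.

Yes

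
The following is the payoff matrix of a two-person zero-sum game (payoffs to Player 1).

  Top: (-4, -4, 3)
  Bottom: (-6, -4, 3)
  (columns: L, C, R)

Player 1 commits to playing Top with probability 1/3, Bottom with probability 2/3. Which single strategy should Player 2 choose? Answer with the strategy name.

If Player 2 plays L, Player 1's expected payoff is (1/3)·(-4) + (2/3)·(-6) = -16/3.
If Player 2 plays C, Player 1's expected payoff is (1/3)·(-4) + (2/3)·(-4) = -4.
If Player 2 plays R, Player 1's expected payoff is (1/3)·3 + (2/3)·3 = 3.
Player 2 minimizes Player 1's payoff; the smallest is -16/3, so the best response is L.

L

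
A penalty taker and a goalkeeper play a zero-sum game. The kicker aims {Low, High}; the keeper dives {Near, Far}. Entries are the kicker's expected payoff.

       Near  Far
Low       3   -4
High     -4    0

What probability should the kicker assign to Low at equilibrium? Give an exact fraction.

Row minima: Low → -4, High → -4; maximin = -4.
Column maxima: Near → 3, Far → 0; minimax = 0.
-4 ≠ 0, so there is no saddle point; optimal play is mixed.
Let the kicker play Low with probability p. Expected payoff against Near: 3p + (-4)(1−p) = 7p − 4; against Far: (-4)p + 0(1−p) = −4p.
Setting these equal: 7p − 4 = −4p ⇒ 11p = 4 ⇒ p = 4/11, and the value is (7)·(4/11) − 4 = -16/11.
For the keeper: with q = P(Near), equating Low's and High's payoffs gives 7q − 4 = −4q ⇒ q = 4/11.

4/11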